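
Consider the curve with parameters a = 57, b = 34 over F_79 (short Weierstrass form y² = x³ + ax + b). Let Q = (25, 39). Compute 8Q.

Repeated addition: build up to 8Q.
2Q: tangent at (25, 39): λ = (3·25² + 57)/(2·39) ≡ 36/78. 78⁻¹ ≡ 78 (mod 79), so λ ≡ 36·78 ≡ 43.
  x = λ² - 25 - 25 = 1849 - 50 ≡ 61; y = λ·(25 - 61) - 39 ≡ 72. → (61, 72)
3Q: (61, 72) + (25, 39). λ = (39 - 72)/(25 - 61) ≡ 46/43 mod 79. 43⁻¹ ≡ 68 (mod 79), so λ ≡ 47.
  x = λ² - 61 - 25 = 2209 - 86 ≡ 69; y = λ·(61 - 69) - 72 ≡ 26. → (69, 26)
4Q: (69, 26) + (25, 39). λ = (39 - 26)/(25 - 69) ≡ 13/35 mod 79. 35⁻¹ ≡ 70 (mod 79), so λ ≡ 41.
  x = λ² - 69 - 25 = 1681 - 94 ≡ 7; y = λ·(69 - 7) - 26 ≡ 67. → (7, 67)
5Q: (7, 67) + (25, 39). λ = (39 - 67)/(25 - 7) ≡ 51/18 mod 79. 18⁻¹ ≡ 22 (mod 79), so λ ≡ 16.
  x = λ² - 7 - 25 = 256 - 32 ≡ 66; y = λ·(7 - 66) - 67 ≡ 16. → (66, 16)
6Q: (66, 16) + (25, 39). λ = (39 - 16)/(25 - 66) ≡ 23/38 mod 79. 38⁻¹ ≡ 52 (mod 79) since 38·52 = 1976 ≡ 1, so λ ≡ 11.
  x = λ² - 66 - 25 = 121 - 91 ≡ 30; y = λ·(66 - 30) - 16 ≡ 64. → (30, 64)
7Q: (30, 64) + (25, 39). λ = (39 - 64)/(25 - 30) ≡ 54/74 mod 79. 74⁻¹ ≡ 63 (mod 79) since 74·63 = 4662 ≡ 1, so λ ≡ 5.
  x = λ² - 30 - 25 = 25 - 55 ≡ 49; y = λ·(30 - 49) - 64 ≡ 78. → (49, 78)
8Q: (49, 78) + (25, 39). λ = (39 - 78)/(25 - 49) ≡ 40/55 mod 79. 55⁻¹ ≡ 23 (mod 79), so λ ≡ 51.
  x = λ² - 49 - 25 = 2601 - 74 ≡ 78; y = λ·(49 - 78) - 78 ≡ 23. → (78, 23)

(78, 23)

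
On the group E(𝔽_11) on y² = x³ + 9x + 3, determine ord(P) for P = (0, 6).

11

2P: tangent at (0, 6): λ = (3·0² + 9)/(2·6) ≡ 9/1. 1⁻¹ ≡ 1 (mod 11) since 1·1 = 1 ≡ 1, so λ ≡ 9·1 ≡ 9.
  x = λ² - 0 - 0 = 81 - 0 ≡ 4; y = λ·(0 - 4) - 6 ≡ 2. → (4, 2)
3P: (4, 2) + (0, 6). λ = (6 - 2)/(0 - 4) ≡ 4/7 mod 11. 7⁻¹ ≡ 8 (mod 11) since 7·8 = 56 ≡ 1, so λ ≡ 10.
  x = λ² - 4 - 0 = 100 - 4 ≡ 8; y = λ·(4 - 8) - 2 ≡ 2. → (8, 2)
4P: (8, 2) + (0, 6). λ = (6 - 2)/(0 - 8) ≡ 4/3 mod 11. 3⁻¹ ≡ 4 (mod 11) since 3·4 = 12 ≡ 1, so λ ≡ 5.
  x = λ² - 8 - 0 = 25 - 8 ≡ 6; y = λ·(8 - 6) - 2 ≡ 8. → (6, 8)
5P: (6, 8) + (0, 6). λ = (6 - 8)/(0 - 6) ≡ 9/5 mod 11. 5⁻¹ ≡ 9 (mod 11) since 5·9 = 45 ≡ 1, so λ ≡ 4.
  x = λ² - 6 - 0 = 16 - 6 ≡ 10; y = λ·(6 - 10) - 8 ≡ 9. → (10, 9)
6P: (10, 9) + (0, 6). λ = (6 - 9)/(0 - 10) ≡ 8/1 mod 11. 1⁻¹ ≡ 1 (mod 11), so λ ≡ 8.
  x = λ² - 10 - 0 = 64 - 10 ≡ 10; y = λ·(10 - 10) - 9 ≡ 2. → (10, 2)
7P: (10, 2) + (0, 6). λ = (6 - 2)/(0 - 10) ≡ 4/1 mod 11. 1⁻¹ ≡ 1 (mod 11), so λ ≡ 4.
  x = λ² - 10 - 0 = 16 - 10 ≡ 6; y = λ·(10 - 6) - 2 ≡ 3. → (6, 3)
8P: (6, 3) + (0, 6). λ = (6 - 3)/(0 - 6) ≡ 3/5 mod 11. 5⁻¹ ≡ 9 (mod 11) since 5·9 = 45 ≡ 1, so λ ≡ 5.
  x = λ² - 6 - 0 = 25 - 6 ≡ 8; y = λ·(6 - 8) - 3 ≡ 9. → (8, 9)
9P: (8, 9) + (0, 6). λ = (6 - 9)/(0 - 8) ≡ 8/3 mod 11. 3⁻¹ ≡ 4 (mod 11) since 3·4 = 12 ≡ 1, so λ ≡ 10.
  x = λ² - 8 - 0 = 100 - 8 ≡ 4; y = λ·(8 - 4) - 9 ≡ 9. → (4, 9)
10P: (4, 9) + (0, 6). λ = (6 - 9)/(0 - 4) ≡ 8/7 mod 11. 7⁻¹ ≡ 8 (mod 11), so λ ≡ 9.
  x = λ² - 4 - 0 = 81 - 4 ≡ 0; y = λ·(4 - 0) - 9 ≡ 5. → (0, 5)
11P: (0, 5) + (0, 6): same x and y₁ ≡ -y₂, so the sum is the point at infinity.
11P = the point at infinity, so the order is 11.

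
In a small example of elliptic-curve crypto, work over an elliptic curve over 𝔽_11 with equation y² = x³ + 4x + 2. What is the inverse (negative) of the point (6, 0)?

-(6, 0) = (6, -0 mod 11) = (6, 0).

(6, 0)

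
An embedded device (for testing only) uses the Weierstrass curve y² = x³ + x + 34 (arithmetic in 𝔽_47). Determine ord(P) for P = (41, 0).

2

2P: (41, 0) + (41, 0): same x and y₁ ≡ -y₂, so the sum is O.
2P = O, so the order is 2.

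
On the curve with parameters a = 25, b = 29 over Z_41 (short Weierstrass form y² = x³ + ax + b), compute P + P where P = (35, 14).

tangent at (35, 14): λ = (3·35² + 25)/(2·14) ≡ 10/28. 28⁻¹ ≡ 22 (mod 41), so λ ≡ 10·22 ≡ 15.
  x = λ² - 35 - 35 = 225 - 70 ≡ 32; y = λ·(35 - 32) - 14 ≡ 31. → (32, 31)

(32, 31)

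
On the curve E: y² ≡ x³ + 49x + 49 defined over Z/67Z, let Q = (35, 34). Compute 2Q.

(44, 17)

tangent at (35, 34): λ = (3·35² + 49)/(2·34) ≡ 39/1. 1⁻¹ ≡ 1 (mod 67) since 1·1 = 1 ≡ 1, so λ ≡ 39·1 ≡ 39.
  x = λ² - 35 - 35 = 1521 - 70 ≡ 44; y = λ·(35 - 44) - 34 ≡ 17. → (44, 17)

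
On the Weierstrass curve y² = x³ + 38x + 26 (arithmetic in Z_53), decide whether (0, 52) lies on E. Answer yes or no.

no

y² = 52² ≡ 1; x³ + 38x + 26 = 26 ≡ 26 (mod 53). 1 ≠ 26.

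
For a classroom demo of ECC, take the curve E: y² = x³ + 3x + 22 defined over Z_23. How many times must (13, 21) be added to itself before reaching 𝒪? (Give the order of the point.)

2P: tangent at (13, 21): λ = (3·13² + 3)/(2·21) ≡ 4/19. 19⁻¹ ≡ 17 (mod 23), so λ ≡ 4·17 ≡ 22.
  x = λ² - 13 - 13 = 484 - 26 ≡ 21; y = λ·(13 - 21) - 21 ≡ 10. → (21, 10)
3P: (21, 10) + (13, 21). λ = (21 - 10)/(13 - 21) ≡ 11/15 mod 23. 15⁻¹ ≡ 20 (mod 23) since 15·20 = 300 ≡ 1, so λ ≡ 13.
  x = λ² - 21 - 13 = 169 - 34 ≡ 20; y = λ·(21 - 20) - 10 ≡ 3. → (20, 3)
4P: (20, 3) + (13, 21). λ = (21 - 3)/(13 - 20) ≡ 18/16 mod 23. 16⁻¹ ≡ 13 (mod 23), so λ ≡ 4.
  x = λ² - 20 - 13 = 16 - 33 ≡ 6; y = λ·(20 - 6) - 3 ≡ 7. → (6, 7)
5P: (6, 7) + (13, 21). λ = (21 - 7)/(13 - 6) ≡ 14/7 mod 23. 7⁻¹ ≡ 10 (mod 23), so λ ≡ 2.
  x = λ² - 6 - 13 = 4 - 19 ≡ 8; y = λ·(6 - 8) - 7 ≡ 12. → (8, 12)
6P: (8, 12) + (13, 21). λ = (21 - 12)/(13 - 8) ≡ 9/5 mod 23. 5⁻¹ ≡ 14 (mod 23) since 5·14 = 70 ≡ 1, so λ ≡ 11.
  x = λ² - 8 - 13 = 121 - 21 ≡ 8; y = λ·(8 - 8) - 12 ≡ 11. → (8, 11)
7P: (8, 11) + (13, 21). λ = (21 - 11)/(13 - 8) ≡ 10/5 mod 23. 5⁻¹ ≡ 14 (mod 23) since 5·14 = 70 ≡ 1, so λ ≡ 2.
  x = λ² - 8 - 13 = 4 - 21 ≡ 6; y = λ·(8 - 6) - 11 ≡ 16. → (6, 16)
8P: (6, 16) + (13, 21). λ = (21 - 16)/(13 - 6) ≡ 5/7 mod 23. 7⁻¹ ≡ 10 (mod 23) since 7·10 = 70 ≡ 1, so λ ≡ 4.
  x = λ² - 6 - 13 = 16 - 19 ≡ 20; y = λ·(6 - 20) - 16 ≡ 20. → (20, 20)
9P: (20, 20) + (13, 21). λ = (21 - 20)/(13 - 20) ≡ 1/16 mod 23. 16⁻¹ ≡ 13 (mod 23), so λ ≡ 13.
  x = λ² - 20 - 13 = 169 - 33 ≡ 21; y = λ·(20 - 21) - 20 ≡ 13. → (21, 13)
10P: (21, 13) + (13, 21). λ = (21 - 13)/(13 - 21) ≡ 8/15 mod 23. 15⁻¹ ≡ 20 (mod 23), so λ ≡ 22.
  x = λ² - 21 - 13 = 484 - 34 ≡ 13; y = λ·(21 - 13) - 13 ≡ 2. → (13, 2)
11P: (13, 2) + (13, 21): same x and y₁ ≡ -y₂, so the sum is 𝒪.
11P = 𝒪, so the order is 11.

11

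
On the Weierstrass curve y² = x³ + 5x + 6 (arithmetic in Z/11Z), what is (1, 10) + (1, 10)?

(3, 9)

tangent at (1, 10): λ = (3·1² + 5)/(2·10) ≡ 8/9. 9⁻¹ ≡ 5 (mod 11), so λ ≡ 8·5 ≡ 7.
  x = λ² - 1 - 1 = 49 - 2 ≡ 3; y = λ·(1 - 3) - 10 ≡ 9. → (3, 9)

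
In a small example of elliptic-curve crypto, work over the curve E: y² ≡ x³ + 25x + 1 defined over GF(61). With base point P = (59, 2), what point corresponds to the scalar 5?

Repeated addition: build up to 5P.
2P: tangent at (59, 2): λ = (3·59² + 25)/(2·2) ≡ 37/4. 4⁻¹ ≡ 46 (mod 61), so λ ≡ 37·46 ≡ 55.
  x = λ² - 59 - 59 = 3025 - 118 ≡ 40; y = λ·(59 - 40) - 2 ≡ 6. → (40, 6)
3P: (40, 6) + (59, 2). λ = (2 - 6)/(59 - 40) ≡ 57/19 mod 61. 19⁻¹ ≡ 45 (mod 61), so λ ≡ 3.
  x = λ² - 40 - 59 = 9 - 99 ≡ 32; y = λ·(40 - 32) - 6 ≡ 18. → (32, 18)
4P: (32, 18) + (59, 2). λ = (2 - 18)/(59 - 32) ≡ 45/27 mod 61. 27⁻¹ ≡ 52 (mod 61), so λ ≡ 22.
  x = λ² - 32 - 59 = 484 - 91 ≡ 27; y = λ·(32 - 27) - 18 ≡ 31. → (27, 31)
5P: (27, 31) + (59, 2). λ = (2 - 31)/(59 - 27) ≡ 32/32 mod 61. 32⁻¹ ≡ 21 (mod 61), so λ ≡ 1.
  x = λ² - 27 - 59 = 1 - 86 ≡ 37; y = λ·(27 - 37) - 31 ≡ 20. → (37, 20)

(37, 20)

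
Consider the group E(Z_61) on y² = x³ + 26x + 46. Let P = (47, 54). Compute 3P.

(7, 12)

Repeated addition: build up to 3P.
2P: tangent at (47, 54): λ = (3·47² + 26)/(2·54) ≡ 4/47. 47⁻¹ ≡ 13 (mod 61), so λ ≡ 4·13 ≡ 52.
  x = λ² - 47 - 47 = 2704 - 94 ≡ 48; y = λ·(47 - 48) - 54 ≡ 16. → (48, 16)
3P: (48, 16) + (47, 54). λ = (54 - 16)/(47 - 48) ≡ 38/60 mod 61. 60⁻¹ ≡ 60 (mod 61), so λ ≡ 23.
  x = λ² - 48 - 47 = 529 - 95 ≡ 7; y = λ·(48 - 7) - 16 ≡ 12. → (7, 12)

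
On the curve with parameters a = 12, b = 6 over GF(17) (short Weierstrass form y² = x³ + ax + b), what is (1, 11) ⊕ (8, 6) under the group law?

(1, 11) + (8, 6). λ = (6 - 11)/(8 - 1) ≡ 12/7 mod 17. 7⁻¹ ≡ 5 (mod 17), so λ ≡ 9.
  x = λ² - 1 - 8 = 81 - 9 ≡ 4; y = λ·(1 - 4) - 11 ≡ 13. → (4, 13)

(4, 13)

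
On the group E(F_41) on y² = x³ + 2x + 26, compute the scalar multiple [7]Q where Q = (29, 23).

Repeated addition: build up to 7Q.
2Q: tangent at (29, 23): λ = (3·29² + 2)/(2·23) ≡ 24/5. 5⁻¹ ≡ 33 (mod 41), so λ ≡ 24·33 ≡ 13.
  x = λ² - 29 - 29 = 169 - 58 ≡ 29; y = λ·(29 - 29) - 23 ≡ 18. → (29, 18)
3Q: (29, 18) + (29, 23): same x and y₁ ≡ -y₂, so the sum is O.
4Q: O + (29, 23) = (29, 23) (identity).
5Q: tangent at (29, 23): λ = (3·29² + 2)/(2·23) ≡ 24/5. 5⁻¹ ≡ 33 (mod 41) since 5·33 = 165 ≡ 1, so λ ≡ 24·33 ≡ 13.
  x = λ² - 29 - 29 = 169 - 58 ≡ 29; y = λ·(29 - 29) - 23 ≡ 18. → (29, 18)
6Q: (29, 18) + (29, 23): same x and y₁ ≡ -y₂, so the sum is O.
7Q: O + (29, 23) = (29, 23) (identity).

(29, 23)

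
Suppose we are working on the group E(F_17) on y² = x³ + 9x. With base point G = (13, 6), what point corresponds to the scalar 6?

(13, 6)

Repeated addition: build up to 6G.
2G: tangent at (13, 6): λ = (3·13² + 9)/(2·6) ≡ 6/12. 12⁻¹ ≡ 10 (mod 17), so λ ≡ 6·10 ≡ 9.
  x = λ² - 13 - 13 = 81 - 26 ≡ 4; y = λ·(13 - 4) - 6 ≡ 7. → (4, 7)
3G: (4, 7) + (13, 6). λ = (6 - 7)/(13 - 4) ≡ 16/9 mod 17. 9⁻¹ ≡ 2 (mod 17) since 9·2 = 18 ≡ 1, so λ ≡ 15.
  x = λ² - 4 - 13 = 225 - 17 ≡ 4; y = λ·(4 - 4) - 7 ≡ 10. → (4, 10)
4G: (4, 10) + (13, 6). λ = (6 - 10)/(13 - 4) ≡ 13/9 mod 17. 9⁻¹ ≡ 2 (mod 17), so λ ≡ 9.
  x = λ² - 4 - 13 = 81 - 17 ≡ 13; y = λ·(4 - 13) - 10 ≡ 11. → (13, 11)
5G: (13, 11) + (13, 6): same x and y₁ ≡ -y₂, so the sum is 𝒪.
6G: 𝒪 + (13, 6) = (13, 6) (identity).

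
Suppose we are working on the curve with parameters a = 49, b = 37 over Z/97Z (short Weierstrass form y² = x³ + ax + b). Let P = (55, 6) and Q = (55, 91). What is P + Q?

The two points share x = 55 and their y-coordinates satisfy 6 + 91 ≡ 0 (mod 97), so they are inverses. Their sum is ∞.

O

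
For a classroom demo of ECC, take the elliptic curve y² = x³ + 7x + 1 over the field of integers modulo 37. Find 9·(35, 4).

Write G = (35, 4).
Double-and-add on 9 = (1001)₂. Start with G = (35, 4) for the leading 1-bit.
double: tangent at (35, 4): λ = (3·35² + 7)/(2·4) ≡ 19/8. 8⁻¹ ≡ 14 (mod 37), so λ ≡ 19·14 ≡ 7.
  x = λ² - 35 - 35 = 49 - 70 ≡ 16; y = λ·(35 - 16) - 4 ≡ 18. → (16, 18)
double: tangent at (16, 18): λ = (3·16² + 7)/(2·18) ≡ 35/36. 36⁻¹ ≡ 36 (mod 37) since 36·36 = 1296 ≡ 1, so λ ≡ 35·36 ≡ 2.
  x = λ² - 16 - 16 = 4 - 32 ≡ 9; y = λ·(16 - 9) - 18 ≡ 33. → (9, 33)
double: tangent at (9, 33): λ = (3·9² + 7)/(2·33) ≡ 28/29. 29⁻¹ ≡ 23 (mod 37) since 29·23 = 667 ≡ 1, so λ ≡ 28·23 ≡ 15.
  x = λ² - 9 - 9 = 225 - 18 ≡ 22; y = λ·(9 - 22) - 33 ≡ 31. → (22, 31)
add G: (22, 31) + (35, 4). λ = (4 - 31)/(35 - 22) ≡ 10/13 mod 37. 13⁻¹ ≡ 20 (mod 37) since 13·20 = 260 ≡ 1, so λ ≡ 15.
  x = λ² - 22 - 35 = 225 - 57 ≡ 20; y = λ·(22 - 20) - 31 ≡ 36. → (20, 36)

(20, 36)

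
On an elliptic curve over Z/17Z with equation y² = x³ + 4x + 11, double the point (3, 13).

tangent at (3, 13): λ = (3·3² + 4)/(2·13) ≡ 14/9. 9⁻¹ ≡ 2 (mod 17), so λ ≡ 14·2 ≡ 11.
  x = λ² - 3 - 3 = 121 - 6 ≡ 13; y = λ·(3 - 13) - 13 ≡ 13. → (13, 13)

(13, 13)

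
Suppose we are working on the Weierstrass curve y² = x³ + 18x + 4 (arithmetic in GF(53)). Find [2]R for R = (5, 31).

(32, 8)

tangent at (5, 31): λ = (3·5² + 18)/(2·31) ≡ 40/9. 9⁻¹ ≡ 6 (mod 53) since 9·6 = 54 ≡ 1, so λ ≡ 40·6 ≡ 28.
  x = λ² - 5 - 5 = 784 - 10 ≡ 32; y = λ·(5 - 32) - 31 ≡ 8. → (32, 8)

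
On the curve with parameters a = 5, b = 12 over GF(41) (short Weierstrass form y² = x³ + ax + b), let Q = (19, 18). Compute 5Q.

(17, 34)

Repeated addition: build up to 5Q.
2Q: tangent at (19, 18): λ = (3·19² + 5)/(2·18) ≡ 22/36. 36⁻¹ ≡ 8 (mod 41), so λ ≡ 22·8 ≡ 12.
  x = λ² - 19 - 19 = 144 - 38 ≡ 24; y = λ·(19 - 24) - 18 ≡ 4. → (24, 4)
3Q: (24, 4) + (19, 18). λ = (18 - 4)/(19 - 24) ≡ 14/36 mod 41. 36⁻¹ ≡ 8 (mod 41) since 36·8 = 288 ≡ 1, so λ ≡ 30.
  x = λ² - 24 - 19 = 900 - 43 ≡ 37; y = λ·(24 - 37) - 4 ≡ 16. → (37, 16)
4Q: (37, 16) + (19, 18). λ = (18 - 16)/(19 - 37) ≡ 2/23 mod 41. 23⁻¹ ≡ 25 (mod 41) since 23·25 = 575 ≡ 1, so λ ≡ 9.
  x = λ² - 37 - 19 = 81 - 56 ≡ 25; y = λ·(37 - 25) - 16 ≡ 10. → (25, 10)
5Q: (25, 10) + (19, 18). λ = (18 - 10)/(19 - 25) ≡ 8/35 mod 41. 35⁻¹ ≡ 34 (mod 41) since 35·34 = 1190 ≡ 1, so λ ≡ 26.
  x = λ² - 25 - 19 = 676 - 44 ≡ 17; y = λ·(25 - 17) - 10 ≡ 34. → (17, 34)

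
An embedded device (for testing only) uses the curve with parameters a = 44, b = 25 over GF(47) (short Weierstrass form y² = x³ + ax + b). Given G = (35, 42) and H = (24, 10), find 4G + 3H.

First 4G:
Repeated addition: build up to 4G.
2G: tangent at (35, 42): λ = (3·35² + 44)/(2·42) ≡ 6/37. 37⁻¹ ≡ 14 (mod 47), so λ ≡ 6·14 ≡ 37.
  x = λ² - 35 - 35 = 1369 - 70 ≡ 30; y = λ·(35 - 30) - 42 ≡ 2. → (30, 2)
3G: (30, 2) + (35, 42). λ = (42 - 2)/(35 - 30) ≡ 40/5 mod 47. 5⁻¹ ≡ 19 (mod 47), so λ ≡ 8.
  x = λ² - 30 - 35 = 64 - 65 ≡ 46; y = λ·(30 - 46) - 2 ≡ 11. → (46, 11)
4G: (46, 11) + (35, 42). λ = (42 - 11)/(35 - 46) ≡ 31/36 mod 47. 36⁻¹ ≡ 17 (mod 47) since 36·17 = 612 ≡ 1, so λ ≡ 10.
  x = λ² - 46 - 35 = 100 - 81 ≡ 19; y = λ·(46 - 19) - 11 ≡ 24. → (19, 24)
4G = (19, 24).
Next 3H:
Repeated addition: build up to 3H.
2H: tangent at (24, 10): λ = (3·24² + 44)/(2·10) ≡ 33/20. 20⁻¹ ≡ 40 (mod 47), so λ ≡ 33·40 ≡ 4.
  x = λ² - 24 - 24 = 16 - 48 ≡ 15; y = λ·(24 - 15) - 10 ≡ 26. → (15, 26)
3H: (15, 26) + (24, 10). λ = (10 - 26)/(24 - 15) ≡ 31/9 mod 47. 9⁻¹ ≡ 21 (mod 47), so λ ≡ 40.
  x = λ² - 15 - 24 = 1600 - 39 ≡ 10; y = λ·(15 - 10) - 26 ≡ 33. → (10, 33)
3H = (10, 33).
Finally 4G + 3H:
(19, 24) + (10, 33). λ = (33 - 24)/(10 - 19) ≡ 9/38 mod 47. 38⁻¹ ≡ 26 (mod 47) since 38·26 = 988 ≡ 1, so λ ≡ 46.
  x = λ² - 19 - 10 = 2116 - 29 ≡ 19; y = λ·(19 - 19) - 24 ≡ 23. → (19, 23)

(19, 23)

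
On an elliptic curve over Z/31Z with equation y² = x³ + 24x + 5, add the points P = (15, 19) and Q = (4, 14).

(14, 4)

(15, 19) + (4, 14). λ = (14 - 19)/(4 - 15) ≡ 26/20 mod 31. 20⁻¹ ≡ 14 (mod 31), so λ ≡ 23.
  x = λ² - 15 - 4 = 529 - 19 ≡ 14; y = λ·(15 - 14) - 19 ≡ 4. → (14, 4)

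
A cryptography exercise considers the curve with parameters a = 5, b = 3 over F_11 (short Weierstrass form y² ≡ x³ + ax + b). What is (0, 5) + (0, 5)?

(3, 10)

tangent at (0, 5): λ = (3·0² + 5)/(2·5) ≡ 5/10. 10⁻¹ ≡ 10 (mod 11), so λ ≡ 5·10 ≡ 6.
  x = λ² - 0 - 0 = 36 - 0 ≡ 3; y = λ·(0 - 3) - 5 ≡ 10. → (3, 10)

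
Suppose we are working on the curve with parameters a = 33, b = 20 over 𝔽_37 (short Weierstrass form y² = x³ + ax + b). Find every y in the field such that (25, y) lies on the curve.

x³ + 33x + 20 = 16470 ≡ 5 (mod 37).
5 is a non-residue mod 37; no y exists.

none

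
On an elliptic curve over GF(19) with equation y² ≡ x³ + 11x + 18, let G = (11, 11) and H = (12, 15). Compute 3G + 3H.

First 3G:
Repeated addition: build up to 3G.
2G: tangent at (11, 11): λ = (3·11² + 11)/(2·11) ≡ 13/3. 3⁻¹ ≡ 13 (mod 19), so λ ≡ 13·13 ≡ 17.
  x = λ² - 11 - 11 = 289 - 22 ≡ 1; y = λ·(11 - 1) - 11 ≡ 7. → (1, 7)
3G: (1, 7) + (11, 11). λ = (11 - 7)/(11 - 1) ≡ 4/10 mod 19. 10⁻¹ ≡ 2 (mod 19) since 10·2 = 20 ≡ 1, so λ ≡ 8.
  x = λ² - 1 - 11 = 64 - 12 ≡ 14; y = λ·(1 - 14) - 7 ≡ 3. → (14, 3)
3G = (14, 3).
Next 3H:
Repeated addition: build up to 3H.
2H: tangent at (12, 15): λ = (3·12² + 11)/(2·15) ≡ 6/11. 11⁻¹ ≡ 7 (mod 19), so λ ≡ 6·7 ≡ 4.
  x = λ² - 12 - 12 = 16 - 24 ≡ 11; y = λ·(12 - 11) - 15 ≡ 8. → (11, 8)
3H: (11, 8) + (12, 15). λ = (15 - 8)/(12 - 11) ≡ 7/1 mod 19. 1⁻¹ ≡ 1 (mod 19) since 1·1 = 1 ≡ 1, so λ ≡ 7.
  x = λ² - 11 - 12 = 49 - 23 ≡ 7; y = λ·(11 - 7) - 8 ≡ 1. → (7, 1)
3H = (7, 1).
Finally 3G + 3H:
(14, 3) + (7, 1). λ = (1 - 3)/(7 - 14) ≡ 17/12 mod 19. 12⁻¹ ≡ 8 (mod 19) since 12·8 = 96 ≡ 1, so λ ≡ 3.
  x = λ² - 14 - 7 = 9 - 21 ≡ 7; y = λ·(14 - 7) - 3 ≡ 18. → (7, 18)

(7, 18)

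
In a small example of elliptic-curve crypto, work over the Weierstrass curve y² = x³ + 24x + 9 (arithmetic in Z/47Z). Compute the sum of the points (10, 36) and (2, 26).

(16, 27)

(10, 36) + (2, 26). λ = (26 - 36)/(2 - 10) ≡ 37/39 mod 47. 39⁻¹ ≡ 41 (mod 47), so λ ≡ 13.
  x = λ² - 10 - 2 = 169 - 12 ≡ 16; y = λ·(10 - 16) - 36 ≡ 27. → (16, 27)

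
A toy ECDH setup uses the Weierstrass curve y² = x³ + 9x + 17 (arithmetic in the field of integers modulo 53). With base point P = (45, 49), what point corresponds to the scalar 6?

Double-and-add on 6 = (110)₂. Start with P = (45, 49) for the leading 1-bit.
double: tangent at (45, 49): λ = (3·45² + 9)/(2·49) ≡ 42/45. 45⁻¹ ≡ 33 (mod 53), so λ ≡ 42·33 ≡ 8.
  x = λ² - 45 - 45 = 64 - 90 ≡ 27; y = λ·(45 - 27) - 49 ≡ 42. → (27, 42)
add P: (27, 42) + (45, 49). λ = (49 - 42)/(45 - 27) ≡ 7/18 mod 53. 18⁻¹ ≡ 3 (mod 53) since 18·3 = 54 ≡ 1, so λ ≡ 21.
  x = λ² - 27 - 45 = 441 - 72 ≡ 51; y = λ·(27 - 51) - 42 ≡ 37. → (51, 37)
double: tangent at (51, 37): λ = (3·51² + 9)/(2·37) ≡ 21/21. 21⁻¹ ≡ 48 (mod 53), so λ ≡ 21·48 ≡ 1.
  x = λ² - 51 - 51 = 1 - 102 ≡ 5; y = λ·(51 - 5) - 37 ≡ 9. → (5, 9)

(5, 9)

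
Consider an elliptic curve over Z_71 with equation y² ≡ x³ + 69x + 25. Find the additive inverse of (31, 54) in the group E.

(31, 17)

-(31, 54) = (31, -54 mod 71) = (31, 17).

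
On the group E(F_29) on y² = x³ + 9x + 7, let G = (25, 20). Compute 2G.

tangent at (25, 20): λ = (3·25² + 9)/(2·20) ≡ 28/11. 11⁻¹ ≡ 8 (mod 29), so λ ≡ 28·8 ≡ 21.
  x = λ² - 25 - 25 = 441 - 50 ≡ 14; y = λ·(25 - 14) - 20 ≡ 8. → (14, 8)

(14, 8)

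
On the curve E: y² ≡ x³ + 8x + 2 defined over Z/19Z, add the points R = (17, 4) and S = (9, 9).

(17, 4) + (9, 9). λ = (9 - 4)/(9 - 17) ≡ 5/11 mod 19. 11⁻¹ ≡ 7 (mod 19), so λ ≡ 16.
  x = λ² - 17 - 9 = 256 - 26 ≡ 2; y = λ·(17 - 2) - 4 ≡ 8. → (2, 8)

(2, 8)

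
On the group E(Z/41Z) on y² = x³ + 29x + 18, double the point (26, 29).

(34, 28)

tangent at (26, 29): λ = (3·26² + 29)/(2·29) ≡ 7/17. 17⁻¹ ≡ 29 (mod 41) since 17·29 = 493 ≡ 1, so λ ≡ 7·29 ≡ 39.
  x = λ² - 26 - 26 = 1521 - 52 ≡ 34; y = λ·(26 - 34) - 29 ≡ 28. → (34, 28)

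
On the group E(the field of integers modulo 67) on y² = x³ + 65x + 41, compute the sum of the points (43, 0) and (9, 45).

(43, 0) + (9, 45). λ = (45 - 0)/(9 - 43) ≡ 45/33 mod 67. 33⁻¹ ≡ 65 (mod 67), so λ ≡ 44.
  x = λ² - 43 - 9 = 1936 - 52 ≡ 8; y = λ·(43 - 8) - 0 ≡ 66. → (8, 66)

(8, 66)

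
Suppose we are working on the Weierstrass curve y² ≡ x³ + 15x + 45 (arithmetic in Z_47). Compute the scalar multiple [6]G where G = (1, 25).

(32, 39)

Double-and-add on 6 = (110)₂. Start with G = (1, 25) for the leading 1-bit.
double: tangent at (1, 25): λ = (3·1² + 15)/(2·25) ≡ 18/3. 3⁻¹ ≡ 16 (mod 47) since 3·16 = 48 ≡ 1, so λ ≡ 18·16 ≡ 6.
  x = λ² - 1 - 1 = 36 - 2 ≡ 34; y = λ·(1 - 34) - 25 ≡ 12. → (34, 12)
add G: (34, 12) + (1, 25). λ = (25 - 12)/(1 - 34) ≡ 13/14 mod 47. 14⁻¹ ≡ 37 (mod 47), so λ ≡ 11.
  x = λ² - 34 - 1 = 121 - 35 ≡ 39; y = λ·(34 - 39) - 12 ≡ 27. → (39, 27)
double: tangent at (39, 27): λ = (3·39² + 15)/(2·27) ≡ 19/7. 7⁻¹ ≡ 27 (mod 47) since 7·27 = 189 ≡ 1, so λ ≡ 19·27 ≡ 43.
  x = λ² - 39 - 39 = 1849 - 78 ≡ 32; y = λ·(39 - 32) - 27 ≡ 39. → (32, 39)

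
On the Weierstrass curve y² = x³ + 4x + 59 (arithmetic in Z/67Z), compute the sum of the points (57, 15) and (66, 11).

(57, 15) + (66, 11). λ = (11 - 15)/(66 - 57) ≡ 63/9 mod 67. 9⁻¹ ≡ 15 (mod 67), so λ ≡ 7.
  x = λ² - 57 - 66 = 49 - 123 ≡ 60; y = λ·(57 - 60) - 15 ≡ 31. → (60, 31)

(60, 31)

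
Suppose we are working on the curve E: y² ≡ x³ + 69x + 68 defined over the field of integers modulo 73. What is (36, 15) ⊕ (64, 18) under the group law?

(34, 53)

(36, 15) + (64, 18). λ = (18 - 15)/(64 - 36) ≡ 3/28 mod 73. 28⁻¹ ≡ 60 (mod 73), so λ ≡ 34.
  x = λ² - 36 - 64 = 1156 - 100 ≡ 34; y = λ·(36 - 34) - 15 ≡ 53. → (34, 53)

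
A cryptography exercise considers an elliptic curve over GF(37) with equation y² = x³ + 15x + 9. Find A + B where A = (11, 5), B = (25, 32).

(11, 5) + (25, 32). λ = (32 - 5)/(25 - 11) ≡ 27/14 mod 37. 14⁻¹ ≡ 8 (mod 37), so λ ≡ 31.
  x = λ² - 11 - 25 = 961 - 36 ≡ 0; y = λ·(11 - 0) - 5 ≡ 3. → (0, 3)

(0, 3)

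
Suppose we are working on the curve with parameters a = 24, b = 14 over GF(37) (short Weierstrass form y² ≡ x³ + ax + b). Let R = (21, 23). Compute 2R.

(6, 2)

tangent at (21, 23): λ = (3·21² + 24)/(2·23) ≡ 15/9. 9⁻¹ ≡ 33 (mod 37), so λ ≡ 15·33 ≡ 14.
  x = λ² - 21 - 21 = 196 - 42 ≡ 6; y = λ·(21 - 6) - 23 ≡ 2. → (6, 2)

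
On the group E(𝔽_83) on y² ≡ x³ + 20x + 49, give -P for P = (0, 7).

-(0, 7) = (0, -7 mod 83) = (0, 76).

(0, 76)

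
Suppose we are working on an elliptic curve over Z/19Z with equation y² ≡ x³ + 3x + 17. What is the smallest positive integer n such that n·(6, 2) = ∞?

8

2P: tangent at (6, 2): λ = (3·6² + 3)/(2·2) ≡ 16/4. 4⁻¹ ≡ 5 (mod 19) since 4·5 = 20 ≡ 1, so λ ≡ 16·5 ≡ 4.
  x = λ² - 6 - 6 = 16 - 12 ≡ 4; y = λ·(6 - 4) - 2 ≡ 6. → (4, 6)
3P: (4, 6) + (6, 2). λ = (2 - 6)/(6 - 4) ≡ 15/2 mod 19. 2⁻¹ ≡ 10 (mod 19) since 2·10 = 20 ≡ 1, so λ ≡ 17.
  x = λ² - 4 - 6 = 289 - 10 ≡ 13; y = λ·(4 - 13) - 6 ≡ 12. → (13, 12)
4P: (13, 12) + (6, 2). λ = (2 - 12)/(6 - 13) ≡ 9/12 mod 19. 12⁻¹ ≡ 8 (mod 19), so λ ≡ 15.
  x = λ² - 13 - 6 = 225 - 19 ≡ 16; y = λ·(13 - 16) - 12 ≡ 0. → (16, 0)
5P: (16, 0) + (6, 2). λ = (2 - 0)/(6 - 16) ≡ 2/9 mod 19. 9⁻¹ ≡ 17 (mod 19), so λ ≡ 15.
  x = λ² - 16 - 6 = 225 - 22 ≡ 13; y = λ·(16 - 13) - 0 ≡ 7. → (13, 7)
6P: (13, 7) + (6, 2). λ = (2 - 7)/(6 - 13) ≡ 14/12 mod 19. 12⁻¹ ≡ 8 (mod 19) since 12·8 = 96 ≡ 1, so λ ≡ 17.
  x = λ² - 13 - 6 = 289 - 19 ≡ 4; y = λ·(13 - 4) - 7 ≡ 13. → (4, 13)
7P: (4, 13) + (6, 2). λ = (2 - 13)/(6 - 4) ≡ 8/2 mod 19. 2⁻¹ ≡ 10 (mod 19) since 2·10 = 20 ≡ 1, so λ ≡ 4.
  x = λ² - 4 - 6 = 16 - 10 ≡ 6; y = λ·(4 - 6) - 13 ≡ 17. → (6, 17)
8P: (6, 17) + (6, 2): same x and y₁ ≡ -y₂, so the sum is ∞.
8P = ∞, so the order is 8.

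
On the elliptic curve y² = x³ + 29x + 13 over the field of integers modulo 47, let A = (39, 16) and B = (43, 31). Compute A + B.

(39, 16) + (43, 31). λ = (31 - 16)/(43 - 39) ≡ 15/4 mod 47. 4⁻¹ ≡ 12 (mod 47), so λ ≡ 39.
  x = λ² - 39 - 43 = 1521 - 82 ≡ 29; y = λ·(39 - 29) - 16 ≡ 45. → (29, 45)

(29, 45)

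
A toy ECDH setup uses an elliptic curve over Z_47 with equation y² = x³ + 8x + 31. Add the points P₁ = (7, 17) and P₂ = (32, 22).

(40, 14)

(7, 17) + (32, 22). λ = (22 - 17)/(32 - 7) ≡ 5/25 mod 47. 25⁻¹ ≡ 32 (mod 47), so λ ≡ 19.
  x = λ² - 7 - 32 = 361 - 39 ≡ 40; y = λ·(7 - 40) - 17 ≡ 14. → (40, 14)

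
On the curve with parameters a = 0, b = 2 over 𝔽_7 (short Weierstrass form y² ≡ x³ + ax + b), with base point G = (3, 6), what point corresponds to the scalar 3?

O

Repeated addition: build up to 3G.
2G: tangent at (3, 6): λ = (3·3² + 0)/(2·6) ≡ 6/5. 5⁻¹ ≡ 3 (mod 7), so λ ≡ 6·3 ≡ 4.
  x = λ² - 3 - 3 = 16 - 6 ≡ 3; y = λ·(3 - 3) - 6 ≡ 1. → (3, 1)
3G: (3, 1) + (3, 6): same x and y₁ ≡ -y₂, so the sum is ∞.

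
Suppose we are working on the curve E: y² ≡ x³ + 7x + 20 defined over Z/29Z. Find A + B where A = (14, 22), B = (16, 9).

(14, 22) + (16, 9). λ = (9 - 22)/(16 - 14) ≡ 16/2 mod 29. 2⁻¹ ≡ 15 (mod 29) since 2·15 = 30 ≡ 1, so λ ≡ 8.
  x = λ² - 14 - 16 = 64 - 30 ≡ 5; y = λ·(14 - 5) - 22 ≡ 21. → (5, 21)

(5, 21)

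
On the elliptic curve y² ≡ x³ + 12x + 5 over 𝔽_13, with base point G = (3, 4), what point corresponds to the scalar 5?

Double-and-add on 5 = (101)₂. Start with G = (3, 4) for the leading 1-bit.
double: tangent at (3, 4): λ = (3·3² + 12)/(2·4) ≡ 0/8. 8⁻¹ ≡ 5 (mod 13), so λ ≡ 0·5 ≡ 0.
  x = λ² - 3 - 3 = 0 - 6 ≡ 7; y = λ·(3 - 7) - 4 ≡ 9. → (7, 9)
double: tangent at (7, 9): λ = (3·7² + 12)/(2·9) ≡ 3/5. 5⁻¹ ≡ 8 (mod 13) since 5·8 = 40 ≡ 1, so λ ≡ 3·8 ≡ 11.
  x = λ² - 7 - 7 = 121 - 14 ≡ 3; y = λ·(7 - 3) - 9 ≡ 9. → (3, 9)
add G: (3, 9) + (3, 4): same x and y₁ ≡ -y₂, so the sum is the point at infinity.

O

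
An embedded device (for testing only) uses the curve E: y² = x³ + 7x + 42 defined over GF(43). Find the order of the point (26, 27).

9

2P: tangent at (26, 27): λ = (3·26² + 7)/(2·27) ≡ 14/11. 11⁻¹ ≡ 4 (mod 43) since 11·4 = 44 ≡ 1, so λ ≡ 14·4 ≡ 13.
  x = λ² - 26 - 26 = 169 - 52 ≡ 31; y = λ·(26 - 31) - 27 ≡ 37. → (31, 37)
3P: (31, 37) + (26, 27). λ = (27 - 37)/(26 - 31) ≡ 33/38 mod 43. 38⁻¹ ≡ 17 (mod 43), so λ ≡ 2.
  x = λ² - 31 - 26 = 4 - 57 ≡ 33; y = λ·(31 - 33) - 37 ≡ 2. → (33, 2)
4P: (33, 2) + (26, 27). λ = (27 - 2)/(26 - 33) ≡ 25/36 mod 43. 36⁻¹ ≡ 6 (mod 43), so λ ≡ 21.
  x = λ² - 33 - 26 = 441 - 59 ≡ 38; y = λ·(33 - 38) - 2 ≡ 22. → (38, 22)
5P: (38, 22) + (26, 27). λ = (27 - 22)/(26 - 38) ≡ 5/31 mod 43. 31⁻¹ ≡ 25 (mod 43), so λ ≡ 39.
  x = λ² - 38 - 26 = 1521 - 64 ≡ 38; y = λ·(38 - 38) - 22 ≡ 21. → (38, 21)
6P: (38, 21) + (26, 27). λ = (27 - 21)/(26 - 38) ≡ 6/31 mod 43. 31⁻¹ ≡ 25 (mod 43), so λ ≡ 21.
  x = λ² - 38 - 26 = 441 - 64 ≡ 33; y = λ·(38 - 33) - 21 ≡ 41. → (33, 41)
7P: (33, 41) + (26, 27). λ = (27 - 41)/(26 - 33) ≡ 29/36 mod 43. 36⁻¹ ≡ 6 (mod 43), so λ ≡ 2.
  x = λ² - 33 - 26 = 4 - 59 ≡ 31; y = λ·(33 - 31) - 41 ≡ 6. → (31, 6)
8P: (31, 6) + (26, 27). λ = (27 - 6)/(26 - 31) ≡ 21/38 mod 43. 38⁻¹ ≡ 17 (mod 43), so λ ≡ 13.
  x = λ² - 31 - 26 = 169 - 57 ≡ 26; y = λ·(31 - 26) - 6 ≡ 16. → (26, 16)
9P: (26, 16) + (26, 27): same x and y₁ ≡ -y₂, so the sum is ∞.
9P = ∞, so the order is 9.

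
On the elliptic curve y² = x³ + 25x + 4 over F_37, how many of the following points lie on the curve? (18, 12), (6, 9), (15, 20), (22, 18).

2

(18, 12): 12² ≡ 33, rhs ≡ 33 → on.
(6, 9): 9² ≡ 7, rhs ≡ 0 → off.
(15, 20): 20² ≡ 30, rhs ≡ 17 → off.
(22, 18): 18² ≡ 28, rhs ≡ 28 → on.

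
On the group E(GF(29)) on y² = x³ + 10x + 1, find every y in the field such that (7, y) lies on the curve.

none

x³ + 10x + 1 = 414 ≡ 8 (mod 29).
8 is a non-residue mod 29; no y exists.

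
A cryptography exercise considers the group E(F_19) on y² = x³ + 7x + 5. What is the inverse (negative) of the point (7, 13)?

(7, 6)

-(7, 13) = (7, -13 mod 19) = (7, 6).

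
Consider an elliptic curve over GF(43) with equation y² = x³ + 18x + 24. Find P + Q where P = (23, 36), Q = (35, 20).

(23, 36) + (35, 20). λ = (20 - 36)/(35 - 23) ≡ 27/12 mod 43. 12⁻¹ ≡ 18 (mod 43) since 12·18 = 216 ≡ 1, so λ ≡ 13.
  x = λ² - 23 - 35 = 169 - 58 ≡ 25; y = λ·(23 - 25) - 36 ≡ 24. → (25, 24)

(25, 24)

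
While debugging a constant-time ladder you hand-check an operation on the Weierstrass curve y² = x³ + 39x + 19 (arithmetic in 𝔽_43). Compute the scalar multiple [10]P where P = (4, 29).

Repeated addition: build up to 10P.
2P: tangent at (4, 29): λ = (3·4² + 39)/(2·29) ≡ 1/15. 15⁻¹ ≡ 23 (mod 43), so λ ≡ 1·23 ≡ 23.
  x = λ² - 4 - 4 = 529 - 8 ≡ 5; y = λ·(4 - 5) - 29 ≡ 34. → (5, 34)
3P: (5, 34) + (4, 29). λ = (29 - 34)/(4 - 5) ≡ 38/42 mod 43. 42⁻¹ ≡ 42 (mod 43), so λ ≡ 5.
  x = λ² - 5 - 4 = 25 - 9 ≡ 16; y = λ·(5 - 16) - 34 ≡ 40. → (16, 40)
4P: (16, 40) + (4, 29). λ = (29 - 40)/(4 - 16) ≡ 32/31 mod 43. 31⁻¹ ≡ 25 (mod 43) since 31·25 = 775 ≡ 1, so λ ≡ 26.
  x = λ² - 16 - 4 = 676 - 20 ≡ 11; y = λ·(16 - 11) - 40 ≡ 4. → (11, 4)
5P: (11, 4) + (4, 29). λ = (29 - 4)/(4 - 11) ≡ 25/36 mod 43. 36⁻¹ ≡ 6 (mod 43), so λ ≡ 21.
  x = λ² - 11 - 4 = 441 - 15 ≡ 39; y = λ·(11 - 39) - 4 ≡ 10. → (39, 10)
6P: (39, 10) + (4, 29). λ = (29 - 10)/(4 - 39) ≡ 19/8 mod 43. 8⁻¹ ≡ 27 (mod 43) since 8·27 = 216 ≡ 1, so λ ≡ 40.
  x = λ² - 39 - 4 = 1600 - 43 ≡ 9; y = λ·(39 - 9) - 10 ≡ 29. → (9, 29)
7P: (9, 29) + (4, 29). λ = (29 - 29)/(4 - 9) ≡ 0/38 mod 43. 38⁻¹ ≡ 17 (mod 43), so λ ≡ 0.
  x = λ² - 9 - 4 = 0 - 13 ≡ 30; y = λ·(9 - 30) - 29 ≡ 14. → (30, 14)
8P: (30, 14) + (4, 29). λ = (29 - 14)/(4 - 30) ≡ 15/17 mod 43. 17⁻¹ ≡ 38 (mod 43) since 17·38 = 646 ≡ 1, so λ ≡ 11.
  x = λ² - 30 - 4 = 121 - 34 ≡ 1; y = λ·(30 - 1) - 14 ≡ 4. → (1, 4)
9P: (1, 4) + (4, 29). λ = (29 - 4)/(4 - 1) ≡ 25/3 mod 43. 3⁻¹ ≡ 29 (mod 43) since 3·29 = 87 ≡ 1, so λ ≡ 37.
  x = λ² - 1 - 4 = 1369 - 5 ≡ 31; y = λ·(1 - 31) - 4 ≡ 4. → (31, 4)
10P: (31, 4) + (4, 29). λ = (29 - 4)/(4 - 31) ≡ 25/16 mod 43. 16⁻¹ ≡ 35 (mod 43), so λ ≡ 15.
  x = λ² - 31 - 4 = 225 - 35 ≡ 18; y = λ·(31 - 18) - 4 ≡ 19. → (18, 19)

(18, 19)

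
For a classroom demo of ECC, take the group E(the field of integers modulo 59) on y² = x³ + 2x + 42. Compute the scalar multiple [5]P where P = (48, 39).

(7, 24)

Double-and-add on 5 = (101)₂. Start with P = (48, 39) for the leading 1-bit.
double: tangent at (48, 39): λ = (3·48² + 2)/(2·39) ≡ 11/19. 19⁻¹ ≡ 28 (mod 59), so λ ≡ 11·28 ≡ 13.
  x = λ² - 48 - 48 = 169 - 96 ≡ 14; y = λ·(48 - 14) - 39 ≡ 49. → (14, 49)
double: tangent at (14, 49): λ = (3·14² + 2)/(2·49) ≡ 0/39. 39⁻¹ ≡ 56 (mod 59) since 39·56 = 2184 ≡ 1, so λ ≡ 0·56 ≡ 0.
  x = λ² - 14 - 14 = 0 - 28 ≡ 31; y = λ·(14 - 31) - 49 ≡ 10. → (31, 10)
add P: (31, 10) + (48, 39). λ = (39 - 10)/(48 - 31) ≡ 29/17 mod 59. 17⁻¹ ≡ 7 (mod 59) since 17·7 = 119 ≡ 1, so λ ≡ 26.
  x = λ² - 31 - 48 = 676 - 79 ≡ 7; y = λ·(31 - 7) - 10 ≡ 24. → (7, 24)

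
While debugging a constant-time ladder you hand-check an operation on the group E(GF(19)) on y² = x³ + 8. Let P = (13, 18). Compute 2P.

(2, 15)

tangent at (13, 18): λ = (3·13² + 0)/(2·18) ≡ 13/17. 17⁻¹ ≡ 9 (mod 19), so λ ≡ 13·9 ≡ 3.
  x = λ² - 13 - 13 = 9 - 26 ≡ 2; y = λ·(13 - 2) - 18 ≡ 15. → (2, 15)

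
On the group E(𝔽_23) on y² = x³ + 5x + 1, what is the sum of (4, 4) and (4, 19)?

The two points share x = 4 and their y-coordinates satisfy 4 + 19 ≡ 0 (mod 23), so they are inverses. Their sum is the point at infinity.

O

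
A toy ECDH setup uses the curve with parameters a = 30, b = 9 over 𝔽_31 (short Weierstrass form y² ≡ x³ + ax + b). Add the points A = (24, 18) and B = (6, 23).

(5, 6)

(24, 18) + (6, 23). λ = (23 - 18)/(6 - 24) ≡ 5/13 mod 31. 13⁻¹ ≡ 12 (mod 31), so λ ≡ 29.
  x = λ² - 24 - 6 = 841 - 30 ≡ 5; y = λ·(24 - 5) - 18 ≡ 6. → (5, 6)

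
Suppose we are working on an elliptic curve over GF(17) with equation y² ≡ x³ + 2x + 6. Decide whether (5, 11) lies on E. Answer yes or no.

y² = 11² ≡ 2; x³ + 2x + 6 = 141 ≡ 5 (mod 17). 2 ≠ 5.

no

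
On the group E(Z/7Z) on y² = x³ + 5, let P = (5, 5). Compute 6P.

Repeated addition: build up to 6P.
2P: tangent at (5, 5): λ = (3·5² + 0)/(2·5) ≡ 5/3. 3⁻¹ ≡ 5 (mod 7), so λ ≡ 5·5 ≡ 4.
  x = λ² - 5 - 5 = 16 - 10 ≡ 6; y = λ·(5 - 6) - 5 ≡ 5. → (6, 5)
3P: (6, 5) + (5, 5). λ = (5 - 5)/(5 - 6) ≡ 0/6 mod 7. 6⁻¹ ≡ 6 (mod 7), so λ ≡ 0.
  x = λ² - 6 - 5 = 0 - 11 ≡ 3; y = λ·(6 - 3) - 5 ≡ 2. → (3, 2)
4P: (3, 2) + (5, 5). λ = (5 - 2)/(5 - 3) ≡ 3/2 mod 7. 2⁻¹ ≡ 4 (mod 7), so λ ≡ 5.
  x = λ² - 3 - 5 = 25 - 8 ≡ 3; y = λ·(3 - 3) - 2 ≡ 5. → (3, 5)
5P: (3, 5) + (5, 5). λ = (5 - 5)/(5 - 3) ≡ 0/2 mod 7. 2⁻¹ ≡ 4 (mod 7), so λ ≡ 0.
  x = λ² - 3 - 5 = 0 - 8 ≡ 6; y = λ·(3 - 6) - 5 ≡ 2. → (6, 2)
6P: (6, 2) + (5, 5). λ = (5 - 2)/(5 - 6) ≡ 3/6 mod 7. 6⁻¹ ≡ 6 (mod 7), so λ ≡ 4.
  x = λ² - 6 - 5 = 16 - 11 ≡ 5; y = λ·(6 - 5) - 2 ≡ 2. → (5, 2)

(5, 2)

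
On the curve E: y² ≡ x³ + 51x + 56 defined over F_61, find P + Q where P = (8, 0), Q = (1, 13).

(8, 0) + (1, 13). λ = (13 - 0)/(1 - 8) ≡ 13/54 mod 61. 54⁻¹ ≡ 26 (mod 61), so λ ≡ 33.
  x = λ² - 8 - 1 = 1089 - 9 ≡ 43; y = λ·(8 - 43) - 0 ≡ 4. → (43, 4)

(43, 4)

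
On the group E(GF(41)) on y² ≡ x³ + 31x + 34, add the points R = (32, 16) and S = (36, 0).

(30, 17)

(32, 16) + (36, 0). λ = (0 - 16)/(36 - 32) ≡ 25/4 mod 41. 4⁻¹ ≡ 31 (mod 41), so λ ≡ 37.
  x = λ² - 32 - 36 = 1369 - 68 ≡ 30; y = λ·(32 - 30) - 16 ≡ 17. → (30, 17)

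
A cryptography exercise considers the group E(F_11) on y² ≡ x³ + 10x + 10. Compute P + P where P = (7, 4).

tangent at (7, 4): λ = (3·7² + 10)/(2·4) ≡ 3/8. 8⁻¹ ≡ 7 (mod 11), so λ ≡ 3·7 ≡ 10.
  x = λ² - 7 - 7 = 100 - 14 ≡ 9; y = λ·(7 - 9) - 4 ≡ 9. → (9, 9)

(9, 9)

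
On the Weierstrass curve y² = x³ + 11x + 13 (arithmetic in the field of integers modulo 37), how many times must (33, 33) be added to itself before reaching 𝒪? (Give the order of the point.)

8

2P: tangent at (33, 33): λ = (3·33² + 11)/(2·33) ≡ 22/29. 29⁻¹ ≡ 23 (mod 37), so λ ≡ 22·23 ≡ 25.
  x = λ² - 33 - 33 = 625 - 66 ≡ 4; y = λ·(33 - 4) - 33 ≡ 26. → (4, 26)
3P: (4, 26) + (33, 33). λ = (33 - 26)/(33 - 4) ≡ 7/29 mod 37. 29⁻¹ ≡ 23 (mod 37) since 29·23 = 667 ≡ 1, so λ ≡ 13.
  x = λ² - 4 - 33 = 169 - 37 ≡ 21; y = λ·(4 - 21) - 26 ≡ 12. → (21, 12)
4P: (21, 12) + (33, 33). λ = (33 - 12)/(33 - 21) ≡ 21/12 mod 37. 12⁻¹ ≡ 34 (mod 37) since 12·34 = 408 ≡ 1, so λ ≡ 11.
  x = λ² - 21 - 33 = 121 - 54 ≡ 30; y = λ·(21 - 30) - 12 ≡ 0. → (30, 0)
5P: (30, 0) + (33, 33). λ = (33 - 0)/(33 - 30) ≡ 33/3 mod 37. 3⁻¹ ≡ 25 (mod 37), so λ ≡ 11.
  x = λ² - 30 - 33 = 121 - 63 ≡ 21; y = λ·(30 - 21) - 0 ≡ 25. → (21, 25)
6P: (21, 25) + (33, 33). λ = (33 - 25)/(33 - 21) ≡ 8/12 mod 37. 12⁻¹ ≡ 34 (mod 37), so λ ≡ 13.
  x = λ² - 21 - 33 = 169 - 54 ≡ 4; y = λ·(21 - 4) - 25 ≡ 11. → (4, 11)
7P: (4, 11) + (33, 33). λ = (33 - 11)/(33 - 4) ≡ 22/29 mod 37. 29⁻¹ ≡ 23 (mod 37) since 29·23 = 667 ≡ 1, so λ ≡ 25.
  x = λ² - 4 - 33 = 625 - 37 ≡ 33; y = λ·(4 - 33) - 11 ≡ 4. → (33, 4)
8P: (33, 4) + (33, 33): same x and y₁ ≡ -y₂, so the sum is 𝒪.
8P = 𝒪, so the order is 8.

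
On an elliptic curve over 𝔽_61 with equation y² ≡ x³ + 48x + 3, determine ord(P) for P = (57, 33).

2P: tangent at (57, 33): λ = (3·57² + 48)/(2·33) ≡ 35/5. 5⁻¹ ≡ 49 (mod 61) since 5·49 = 245 ≡ 1, so λ ≡ 35·49 ≡ 7.
  x = λ² - 57 - 57 = 49 - 114 ≡ 57; y = λ·(57 - 57) - 33 ≡ 28. → (57, 28)
3P: (57, 28) + (57, 33): same x and y₁ ≡ -y₂, so the sum is O.
3P = O, so the order is 3.

3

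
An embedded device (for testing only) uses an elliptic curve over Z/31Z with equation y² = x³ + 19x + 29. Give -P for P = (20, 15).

(20, 16)

-(20, 15) = (20, -15 mod 31) = (20, 16).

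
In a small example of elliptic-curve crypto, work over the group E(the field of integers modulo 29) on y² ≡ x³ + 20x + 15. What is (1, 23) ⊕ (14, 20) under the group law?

(1, 23) + (14, 20). λ = (20 - 23)/(14 - 1) ≡ 26/13 mod 29. 13⁻¹ ≡ 9 (mod 29), so λ ≡ 2.
  x = λ² - 1 - 14 = 4 - 15 ≡ 18; y = λ·(1 - 18) - 23 ≡ 1. → (18, 1)

(18, 1)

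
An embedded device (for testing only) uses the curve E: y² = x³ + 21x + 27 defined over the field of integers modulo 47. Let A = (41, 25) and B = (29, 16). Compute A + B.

(4, 38)

(41, 25) + (29, 16). λ = (16 - 25)/(29 - 41) ≡ 38/35 mod 47. 35⁻¹ ≡ 43 (mod 47), so λ ≡ 36.
  x = λ² - 41 - 29 = 1296 - 70 ≡ 4; y = λ·(41 - 4) - 25 ≡ 38. → (4, 38)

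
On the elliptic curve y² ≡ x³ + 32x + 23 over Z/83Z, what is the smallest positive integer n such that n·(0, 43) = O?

2P: tangent at (0, 43): λ = (3·0² + 32)/(2·43) ≡ 32/3. 3⁻¹ ≡ 28 (mod 83) since 3·28 = 84 ≡ 1, so λ ≡ 32·28 ≡ 66.
  x = λ² - 0 - 0 = 4356 - 0 ≡ 40; y = λ·(0 - 40) - 43 ≡ 56. → (40, 56)
3P: (40, 56) + (0, 43). λ = (43 - 56)/(0 - 40) ≡ 70/43 mod 83. 43⁻¹ ≡ 56 (mod 83), so λ ≡ 19.
  x = λ² - 40 - 0 = 361 - 40 ≡ 72; y = λ·(40 - 72) - 56 ≡ 0. → (72, 0)
4P: (72, 0) + (0, 43). λ = (43 - 0)/(0 - 72) ≡ 43/11 mod 83. 11⁻¹ ≡ 68 (mod 83) since 11·68 = 748 ≡ 1, so λ ≡ 19.
  x = λ² - 72 - 0 = 361 - 72 ≡ 40; y = λ·(72 - 40) - 0 ≡ 27. → (40, 27)
5P: (40, 27) + (0, 43). λ = (43 - 27)/(0 - 40) ≡ 16/43 mod 83. 43⁻¹ ≡ 56 (mod 83) since 43·56 = 2408 ≡ 1, so λ ≡ 66.
  x = λ² - 40 - 0 = 4356 - 40 ≡ 0; y = λ·(40 - 0) - 27 ≡ 40. → (0, 40)
6P: (0, 40) + (0, 43): same x and y₁ ≡ -y₂, so the sum is O.
6P = O, so the order is 6.

6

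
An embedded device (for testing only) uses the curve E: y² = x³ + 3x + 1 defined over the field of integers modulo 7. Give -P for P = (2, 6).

(2, 1)

-(2, 6) = (2, -6 mod 7) = (2, 1).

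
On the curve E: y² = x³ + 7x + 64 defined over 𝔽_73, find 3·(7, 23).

(67, 5)

Write P = (7, 23).
Repeated addition: build up to 3P.
2P: tangent at (7, 23): λ = (3·7² + 7)/(2·23) ≡ 8/46. 46⁻¹ ≡ 27 (mod 73), so λ ≡ 8·27 ≡ 70.
  x = λ² - 7 - 7 = 4900 - 14 ≡ 68; y = λ·(7 - 68) - 23 ≡ 14. → (68, 14)
3P: (68, 14) + (7, 23). λ = (23 - 14)/(7 - 68) ≡ 9/12 mod 73. 12⁻¹ ≡ 67 (mod 73) since 12·67 = 804 ≡ 1, so λ ≡ 19.
  x = λ² - 68 - 7 = 361 - 75 ≡ 67; y = λ·(68 - 67) - 14 ≡ 5. → (67, 5)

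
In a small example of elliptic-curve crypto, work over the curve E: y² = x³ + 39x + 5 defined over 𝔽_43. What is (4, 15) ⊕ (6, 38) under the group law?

(4, 15) + (6, 38). λ = (38 - 15)/(6 - 4) ≡ 23/2 mod 43. 2⁻¹ ≡ 22 (mod 43), so λ ≡ 33.
  x = λ² - 4 - 6 = 1089 - 10 ≡ 4; y = λ·(4 - 4) - 15 ≡ 28. → (4, 28)

(4, 28)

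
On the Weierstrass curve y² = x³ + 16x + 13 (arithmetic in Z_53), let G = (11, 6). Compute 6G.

Double-and-add on 6 = (110)₂. Start with G = (11, 6) for the leading 1-bit.
double: tangent at (11, 6): λ = (3·11² + 16)/(2·6) ≡ 8/12. 12⁻¹ ≡ 31 (mod 53) since 12·31 = 372 ≡ 1, so λ ≡ 8·31 ≡ 36.
  x = λ² - 11 - 11 = 1296 - 22 ≡ 2; y = λ·(11 - 2) - 6 ≡ 0. → (2, 0)
add G: (2, 0) + (11, 6). λ = (6 - 0)/(11 - 2) ≡ 6/9 mod 53. 9⁻¹ ≡ 6 (mod 53) since 9·6 = 54 ≡ 1, so λ ≡ 36.
  x = λ² - 2 - 11 = 1296 - 13 ≡ 11; y = λ·(2 - 11) - 0 ≡ 47. → (11, 47)
double: tangent at (11, 47): λ = (3·11² + 16)/(2·47) ≡ 8/41. 41⁻¹ ≡ 22 (mod 53), so λ ≡ 8·22 ≡ 17.
  x = λ² - 11 - 11 = 289 - 22 ≡ 2; y = λ·(11 - 2) - 47 ≡ 0. → (2, 0)

(2, 0)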